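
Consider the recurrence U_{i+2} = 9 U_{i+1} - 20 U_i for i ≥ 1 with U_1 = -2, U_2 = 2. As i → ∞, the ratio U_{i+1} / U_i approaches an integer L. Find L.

5

The characteristic equation is r^2 - 9r + 20 = 0, which factors as (r - 5)(r - 4) = 0.
So the roots are 5 and 4. Since |5| > |4| and the coefficient of 5^i is non-zero, the ratio tends to 5.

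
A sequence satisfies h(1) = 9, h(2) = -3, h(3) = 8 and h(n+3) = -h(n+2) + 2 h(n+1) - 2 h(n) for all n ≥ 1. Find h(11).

8026

h(4) = -8 + 2*(-3) - 2*9 = -32
h(5) = -(-32) + 2*8 - 2*(-3) = 54
h(6) = -54 + 2*(-32) - 2*8 = -134
h(7) = -(-134) + 2*54 - 2*(-32) = 306
h(8) = -306 + 2*(-134) - 2*54 = -682
h(9) = -(-682) + 2*306 - 2*(-134) = 1562
h(10) = -1562 + 2*(-682) - 2*306 = -3538
h(11) = -(-3538) + 2*1562 - 2*(-682) = 8026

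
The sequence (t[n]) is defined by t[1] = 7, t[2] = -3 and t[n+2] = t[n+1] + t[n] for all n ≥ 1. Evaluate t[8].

17

t[3] = (-3) + 7 = 4
t[4] = 4 + (-3) = 1
t[5] = 1 + 4 = 5
t[6] = 5 + 1 = 6
t[7] = 6 + 5 = 11
t[8] = 11 + 6 = 17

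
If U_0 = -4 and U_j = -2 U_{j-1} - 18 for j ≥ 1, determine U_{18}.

524282

The fixed point is -18/(1 + 2) = -6, so U_j + 6 = -2(U_{j-1} + 6).
Hence U_j = 2·(-2)^j - 6.
U_{18} = 2·(-2)^{18} - 6 = 2·262144 - 6 = 524282.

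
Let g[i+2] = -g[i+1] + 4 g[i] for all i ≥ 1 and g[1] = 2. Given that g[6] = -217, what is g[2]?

-5

Let g[2] = z.
g[3] = 8 - z
g[4] = -8 + 5z
g[5] = 40 - 9z
g[6] = -72 + 29z
So -72 + 29z = -217, giving z = -5.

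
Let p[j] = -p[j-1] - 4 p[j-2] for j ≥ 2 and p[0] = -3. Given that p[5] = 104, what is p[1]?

4

Let p[1] = x.
p[2] = 12 - x
p[3] = -12 - 3x
p[4] = -36 + 7x
p[5] = 84 + 5x
So 84 + 5x = 104, giving x = 4.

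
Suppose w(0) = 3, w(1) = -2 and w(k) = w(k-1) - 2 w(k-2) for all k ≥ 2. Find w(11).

w(2) = (-2) - 2*3 = -8
w(3) = (-8) - 2*(-2) = -4
w(4) = (-4) - 2*(-8) = 12
w(5) = 12 - 2*(-4) = 20
w(6) = 20 - 2*12 = -4
w(7) = (-4) - 2*20 = -44
w(8) = (-44) - 2*(-4) = -36
w(9) = (-36) - 2*(-44) = 52
w(10) = 52 - 2*(-36) = 124
w(11) = 124 - 2*52 = 20

20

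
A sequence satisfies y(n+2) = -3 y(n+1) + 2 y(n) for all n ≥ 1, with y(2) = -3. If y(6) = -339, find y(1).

Let y(1) = w.
y(3) = 9 + 2w
y(4) = -33 - 6w
y(5) = 117 + 22w
y(6) = -417 - 78w
So -417 - 78w = -339, giving w = -1.

-1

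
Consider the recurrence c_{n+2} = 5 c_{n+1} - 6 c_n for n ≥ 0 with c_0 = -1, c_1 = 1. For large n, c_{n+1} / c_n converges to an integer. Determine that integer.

3

The characteristic equation is r^2 - 5r + 6 = 0, which factors as (r - 3)(r - 2) = 0.
So the roots are 3 and 2. Since |3| > |2| and the coefficient of 3^n is non-zero, the ratio tends to 3.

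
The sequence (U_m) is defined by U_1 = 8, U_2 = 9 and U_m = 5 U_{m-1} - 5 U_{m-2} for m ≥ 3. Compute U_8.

U_3 = 5·9 - 5·8 = 5
U_4 = 5·5 - 5·9 = -20
U_5 = 5·(-20) - 5·5 = -125
U_6 = 5·(-125) - 5·(-20) = -525
U_7 = 5·(-525) - 5·(-125) = -2000
U_8 = 5·(-2000) - 5·(-525) = -7375

-7375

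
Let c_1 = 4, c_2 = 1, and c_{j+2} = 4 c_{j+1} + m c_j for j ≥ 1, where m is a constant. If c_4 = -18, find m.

c_3 = 4 + 4m
c_4 = 16 + 17m
So 16 + 17m = -18, giving m = -2.

-2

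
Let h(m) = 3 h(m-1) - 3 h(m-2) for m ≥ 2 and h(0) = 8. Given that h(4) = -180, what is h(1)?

Let h(1) = y.
h(2) = -24 + 3y
h(3) = -72 + 6y
h(4) = -144 + 9y
So -144 + 9y = -180, giving y = -4.

-4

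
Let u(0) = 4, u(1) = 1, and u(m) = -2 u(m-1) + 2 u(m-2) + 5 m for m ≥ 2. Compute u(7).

u(2) = -2(1) + 2(4) + 10 = 16
u(3) = -2(16) + 2(1) + 15 = -15
u(4) = -2(-15) + 2(16) + 20 = 82
u(5) = -2(82) + 2(-15) + 25 = -169
u(6) = -2(-169) + 2(82) + 30 = 532
u(7) = -2(532) + 2(-169) + 35 = -1367

-1367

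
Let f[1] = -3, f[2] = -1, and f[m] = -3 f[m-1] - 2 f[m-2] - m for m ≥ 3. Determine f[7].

f[3] = -3*(-1) - 2*(-3) - 3 = 6
f[4] = -3*6 - 2*(-1) - 4 = -20
f[5] = -3*(-20) - 2*6 - 5 = 43
f[6] = -3*43 - 2*(-20) - 6 = -95
f[7] = -3*(-95) - 2*43 - 7 = 192

192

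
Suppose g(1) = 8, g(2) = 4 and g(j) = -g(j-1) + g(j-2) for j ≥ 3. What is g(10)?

-32

g(3) = -4 + 8 = 4
g(4) = -4 + 4 = 0
g(5) = -0 + 4 = 4
g(6) = -4 + 0 = -4
g(7) = -(-4) + 4 = 8
g(8) = -8 + (-4) = -12
g(9) = -(-12) + 8 = 20
g(10) = -20 + (-12) = -32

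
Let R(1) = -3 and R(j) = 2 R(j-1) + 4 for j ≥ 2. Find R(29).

The fixed point is 4/(1 - 2) = -4, so R(j) + 4 = 2(R(j-1) + 4).
Hence R(j) = 1·2^{j-1} - 4.
R(29) = 1·2^{28} - 4 = 1·268435456 - 4 = 268435452.

268435452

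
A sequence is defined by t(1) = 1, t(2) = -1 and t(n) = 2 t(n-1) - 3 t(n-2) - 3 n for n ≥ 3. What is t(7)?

t(3) = 2·(-1) - 3·1 - 9 = -14
t(4) = 2·(-14) - 3·(-1) - 12 = -37
t(5) = 2·(-37) - 3·(-14) - 15 = -47
t(6) = 2·(-47) - 3·(-37) - 18 = -1
t(7) = 2·(-1) - 3·(-47) - 21 = 118

118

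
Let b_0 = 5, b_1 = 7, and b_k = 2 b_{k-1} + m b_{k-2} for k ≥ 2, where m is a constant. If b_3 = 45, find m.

b_2 = 14 + 5m
b_3 = 28 + 17m
So 28 + 17m = 45, giving m = 1.

1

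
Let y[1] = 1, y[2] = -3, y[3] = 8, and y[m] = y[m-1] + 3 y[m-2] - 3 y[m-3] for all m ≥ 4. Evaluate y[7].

y[4] = 8 + 3*(-3) - 3*1 = -4
y[5] = (-4) + 3*8 - 3*(-3) = 29
y[6] = 29 + 3*(-4) - 3*8 = -7
y[7] = (-7) + 3*29 - 3*(-4) = 92

92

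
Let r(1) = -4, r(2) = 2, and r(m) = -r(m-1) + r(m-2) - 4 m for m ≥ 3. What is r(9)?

-210

r(3) = -2 + (-4) - 12 = -18
r(4) = -(-18) + 2 - 16 = 4
r(5) = -4 + (-18) - 20 = -42
r(6) = -(-42) + 4 - 24 = 22
r(7) = -22 + (-42) - 28 = -92
r(8) = -(-92) + 22 - 32 = 82
r(9) = -82 + (-92) - 36 = -210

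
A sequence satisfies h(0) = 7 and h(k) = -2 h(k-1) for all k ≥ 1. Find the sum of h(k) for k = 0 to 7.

h(1) = -2*7 = -14
h(2) = -2*(-14) = 28
h(3) = -2*28 = -56
h(4) = -2*(-56) = 112
h(5) = -2*112 = -224
h(6) = -2*(-224) = 448
h(7) = -2*448 = -896
Sum = 7 + (-14) + 28 + (-56) + 112 + (-224) + 448 + (-896) = -595

-595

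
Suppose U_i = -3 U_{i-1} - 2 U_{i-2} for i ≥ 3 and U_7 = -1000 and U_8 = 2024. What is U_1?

8

Rearranging, U_{i-2} = (U_i + 3 U_{i-1}) / -2.
U_6 = (2024 + 3(-1000)) / -2 = -976/-2 = 488
U_5 = (-1000 + 3(488)) / -2 = 464/-2 = -232
U_4 = (488 + 3(-232)) / -2 = -208/-2 = 104
U_3 = (-232 + 3(104)) / -2 = 80/-2 = -40
U_2 = (104 + 3(-40)) / -2 = -16/-2 = 8
U_1 = (-40 + 3(8)) / -2 = -16/-2 = 8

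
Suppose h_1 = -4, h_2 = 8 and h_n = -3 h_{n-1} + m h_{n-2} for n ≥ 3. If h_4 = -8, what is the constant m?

h_3 = -24 - 4m
h_4 = 72 + 20m
So 72 + 20m = -8, giving m = -4.

-4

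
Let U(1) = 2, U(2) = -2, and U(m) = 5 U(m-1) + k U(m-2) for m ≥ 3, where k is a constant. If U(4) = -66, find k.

U(3) = -10 + 2k
U(4) = -50 + 8k
So -50 + 8k = -66, giving k = -2.

-2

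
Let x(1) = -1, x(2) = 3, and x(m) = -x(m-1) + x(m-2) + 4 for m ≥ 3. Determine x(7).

-13

x(3) = -3 + (-1) + 4 = 0
x(4) = -0 + 3 + 4 = 7
x(5) = -7 + 0 + 4 = -3
x(6) = -(-3) + 7 + 4 = 14
x(7) = -14 + (-3) + 4 = -13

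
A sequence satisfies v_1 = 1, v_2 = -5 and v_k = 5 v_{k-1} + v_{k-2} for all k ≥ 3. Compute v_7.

v_3 = 5·(-5) + 1 = -24
v_4 = 5·(-24) + (-5) = -125
v_5 = 5·(-125) + (-24) = -649
v_6 = 5·(-649) + (-125) = -3370
v_7 = 5·(-3370) + (-649) = -17499

-17499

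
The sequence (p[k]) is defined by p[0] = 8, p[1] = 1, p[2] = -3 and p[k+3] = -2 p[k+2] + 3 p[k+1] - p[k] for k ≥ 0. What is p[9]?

p[3] = -2*(-3) + 3*1 - 8 = 1
p[4] = -2*1 + 3*(-3) - 1 = -12
p[5] = -2*(-12) + 3*1 - (-3) = 30
p[6] = -2*30 + 3*(-12) - 1 = -97
p[7] = -2*(-97) + 3*30 - (-12) = 296
p[8] = -2*296 + 3*(-97) - 30 = -913
p[9] = -2*(-913) + 3*296 - (-97) = 2811

2811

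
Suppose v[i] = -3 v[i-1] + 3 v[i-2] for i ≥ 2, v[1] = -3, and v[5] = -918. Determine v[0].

3

Let v[0] = z.
v[2] = 9 + 3z
v[3] = -36 - 9z
v[4] = 135 + 36z
v[5] = -513 - 135z
So -513 - 135z = -918, giving z = 3.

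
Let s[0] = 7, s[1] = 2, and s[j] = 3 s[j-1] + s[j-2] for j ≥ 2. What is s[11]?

s[2] = 3*2 + 7 = 13
s[3] = 3*13 + 2 = 41
s[4] = 3*41 + 13 = 136
s[5] = 3*136 + 41 = 449
s[6] = 3*449 + 136 = 1483
s[7] = 3*1483 + 449 = 4898
s[8] = 3*4898 + 1483 = 16177
s[9] = 3*16177 + 4898 = 53429
s[10] = 3*53429 + 16177 = 176464
s[11] = 3*176464 + 53429 = 582821

582821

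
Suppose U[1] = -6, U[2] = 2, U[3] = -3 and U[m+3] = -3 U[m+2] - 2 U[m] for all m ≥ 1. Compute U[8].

2123

U[4] = -3*(-3) - 2*(-6) = 21
U[5] = -3*21 - 2*2 = -67
U[6] = -3*(-67) - 2*(-3) = 207
U[7] = -3*207 - 2*21 = -663
U[8] = -3*(-663) - 2*(-67) = 2123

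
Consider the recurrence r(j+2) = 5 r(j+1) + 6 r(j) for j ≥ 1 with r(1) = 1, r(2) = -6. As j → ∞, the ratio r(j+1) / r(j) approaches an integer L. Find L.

6

The characteristic equation is r^2 - 5r - 6 = 0, which factors as (r - 6)(r + 1) = 0.
So the roots are 6 and -1. Since |6| > |-1| and the coefficient of 6^j is non-zero, the ratio tends to 6.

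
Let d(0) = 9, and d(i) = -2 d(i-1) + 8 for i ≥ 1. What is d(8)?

d(1) = -2·9 + 8 = -10
d(2) = -2·(-10) + 8 = 28
d(3) = -2·28 + 8 = -48
d(4) = -2·(-48) + 8 = 104
d(5) = -2·104 + 8 = -200
d(6) = -2·(-200) + 8 = 408
d(7) = -2·408 + 8 = -808
d(8) = -2·(-808) + 8 = 1624

1624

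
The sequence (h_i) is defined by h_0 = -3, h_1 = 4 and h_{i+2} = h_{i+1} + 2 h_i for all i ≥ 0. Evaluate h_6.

18

h_2 = 4 + 2*(-3) = -2
h_3 = (-2) + 2*4 = 6
h_4 = 6 + 2*(-2) = 2
h_5 = 2 + 2*6 = 14
h_6 = 14 + 2*2 = 18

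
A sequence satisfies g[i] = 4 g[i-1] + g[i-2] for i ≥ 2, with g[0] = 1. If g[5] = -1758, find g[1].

Let g[1] = v.
g[2] = 1 + 4v
g[3] = 4 + 17v
g[4] = 17 + 72v
g[5] = 72 + 305v
So 72 + 305v = -1758, giving v = -6.

-6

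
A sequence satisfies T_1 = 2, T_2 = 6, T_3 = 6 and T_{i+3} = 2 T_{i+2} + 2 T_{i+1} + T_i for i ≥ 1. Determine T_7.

562

T_4 = 2*6 + 2*6 + 2 = 26
T_5 = 2*26 + 2*6 + 6 = 70
T_6 = 2*70 + 2*26 + 6 = 198
T_7 = 2*198 + 2*70 + 26 = 562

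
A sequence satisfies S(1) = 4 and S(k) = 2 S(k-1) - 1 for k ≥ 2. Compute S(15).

The fixed point is -1/(1 - 2) = 1, so S(k) - 1 = 2(S(k-1) - 1).
Hence S(k) = 3·2^{k-1} + 1.
S(15) = 3·2^{14} + 1 = 3·16384 + 1 = 49153.

49153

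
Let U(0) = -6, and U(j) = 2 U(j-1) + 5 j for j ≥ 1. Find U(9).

1993

U(1) = 2*(-6) + 5 = -7
U(2) = 2*(-7) + 10 = -4
U(3) = 2*(-4) + 15 = 7
U(4) = 2*7 + 20 = 34
U(5) = 2*34 + 25 = 93
U(6) = 2*93 + 30 = 216
U(7) = 2*216 + 35 = 467
U(8) = 2*467 + 40 = 974
U(9) = 2*974 + 45 = 1993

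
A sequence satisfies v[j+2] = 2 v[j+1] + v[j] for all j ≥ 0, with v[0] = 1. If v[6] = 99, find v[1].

Let v[1] = z.
v[2] = 1 + 2z
v[3] = 2 + 5z
v[4] = 5 + 12z
v[5] = 12 + 29z
v[6] = 29 + 70z
So 29 + 70z = 99, giving z = 1.

1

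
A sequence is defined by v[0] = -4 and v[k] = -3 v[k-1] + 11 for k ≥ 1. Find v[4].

v[1] = -3*(-4) + 11 = 23
v[2] = -3*23 + 11 = -58
v[3] = -3*(-58) + 11 = 185
v[4] = -3*185 + 11 = -544

-544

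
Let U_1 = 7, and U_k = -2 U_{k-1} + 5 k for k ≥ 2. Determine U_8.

-526

U_2 = -2·7 + 10 = -4
U_3 = -2·(-4) + 15 = 23
U_4 = -2·23 + 20 = -26
U_5 = -2·(-26) + 25 = 77
U_6 = -2·77 + 30 = -124
U_7 = -2·(-124) + 35 = 283
U_8 = -2·283 + 40 = -526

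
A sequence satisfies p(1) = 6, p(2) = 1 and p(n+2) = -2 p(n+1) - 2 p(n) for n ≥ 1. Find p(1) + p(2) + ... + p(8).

p(3) = -2·1 - 2·6 = -14
p(4) = -2·(-14) - 2·1 = 26
p(5) = -2·26 - 2·(-14) = -24
p(6) = -2·(-24) - 2·26 = -4
p(7) = -2·(-4) - 2·(-24) = 56
p(8) = -2·56 - 2·(-4) = -104
Sum = 6 + 1 + (-14) + 26 + (-24) + (-4) + 56 + (-104) = -57

-57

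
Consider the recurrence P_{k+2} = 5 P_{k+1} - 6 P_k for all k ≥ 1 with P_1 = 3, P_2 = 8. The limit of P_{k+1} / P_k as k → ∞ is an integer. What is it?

3

The characteristic equation is r^2 - 5r + 6 = 0, which factors as (r - 3)(r - 2) = 0.
So the roots are 3 and 2. Since |3| > |2| and the coefficient of 3^k is non-zero, the ratio tends to 3.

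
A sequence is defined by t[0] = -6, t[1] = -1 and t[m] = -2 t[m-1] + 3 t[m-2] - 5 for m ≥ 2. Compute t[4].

-136

t[2] = -2*(-1) + 3*(-6) - 5 = -21
t[3] = -2*(-21) + 3*(-1) - 5 = 34
t[4] = -2*34 + 3*(-21) - 5 = -136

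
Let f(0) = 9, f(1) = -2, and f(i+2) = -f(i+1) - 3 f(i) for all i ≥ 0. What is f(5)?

-137

f(2) = -(-2) - 3(9) = -25
f(3) = -(-25) - 3(-2) = 31
f(4) = -31 - 3(-25) = 44
f(5) = -44 - 3(31) = -137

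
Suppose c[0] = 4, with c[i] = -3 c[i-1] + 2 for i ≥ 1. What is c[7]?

-7654

c[1] = -3*4 + 2 = -10
c[2] = -3*(-10) + 2 = 32
c[3] = -3*32 + 2 = -94
c[4] = -3*(-94) + 2 = 284
c[5] = -3*284 + 2 = -850
c[6] = -3*(-850) + 2 = 2552
c[7] = -3*2552 + 2 = -7654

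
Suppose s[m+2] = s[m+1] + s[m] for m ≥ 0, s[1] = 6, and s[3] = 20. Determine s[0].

Let s[0] = x.
s[2] = 6 + x
s[3] = 12 + x
So 12 + x = 20, giving x = 8.

8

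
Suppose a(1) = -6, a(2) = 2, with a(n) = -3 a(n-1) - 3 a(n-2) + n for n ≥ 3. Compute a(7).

172

a(3) = -3·2 - 3·(-6) + 3 = 15
a(4) = -3·15 - 3·2 + 4 = -47
a(5) = -3·(-47) - 3·15 + 5 = 101
a(6) = -3·101 - 3·(-47) + 6 = -156
a(7) = -3·(-156) - 3·101 + 7 = 172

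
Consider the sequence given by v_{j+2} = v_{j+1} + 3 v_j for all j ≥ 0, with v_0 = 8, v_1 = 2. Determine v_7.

v_2 = 2 + 3*8 = 26
v_3 = 26 + 3*2 = 32
v_4 = 32 + 3*26 = 110
v_5 = 110 + 3*32 = 206
v_6 = 206 + 3*110 = 536
v_7 = 536 + 3*206 = 1154

1154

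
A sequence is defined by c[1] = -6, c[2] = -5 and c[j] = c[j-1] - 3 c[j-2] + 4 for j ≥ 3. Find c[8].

271

c[3] = (-5) - 3(-6) + 4 = 17
c[4] = 17 - 3(-5) + 4 = 36
c[5] = 36 - 3(17) + 4 = -11
c[6] = (-11) - 3(36) + 4 = -115
c[7] = (-115) - 3(-11) + 4 = -78
c[8] = (-78) - 3(-115) + 4 = 271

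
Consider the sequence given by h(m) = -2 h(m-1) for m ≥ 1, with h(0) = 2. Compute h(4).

h(1) = -2*2 = -4
h(2) = -2*(-4) = 8
h(3) = -2*8 = -16
h(4) = -2*(-16) = 32

32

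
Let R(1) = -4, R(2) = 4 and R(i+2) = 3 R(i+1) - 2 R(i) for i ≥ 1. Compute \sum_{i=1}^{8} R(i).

R(3) = 3·4 - 2·(-4) = 20
R(4) = 3·20 - 2·4 = 52
R(5) = 3·52 - 2·20 = 116
R(6) = 3·116 - 2·52 = 244
R(7) = 3·244 - 2·116 = 500
R(8) = 3·500 - 2·244 = 1012
Sum = (-4) + 4 + 20 + 52 + 116 + 244 + 500 + 1012 = 1944

1944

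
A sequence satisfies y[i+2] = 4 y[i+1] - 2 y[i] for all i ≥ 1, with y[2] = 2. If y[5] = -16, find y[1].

Let y[1] = x.
y[3] = 8 - 2x
y[4] = 28 - 8x
y[5] = 96 - 28x
So 96 - 28x = -16, giving x = 4.

4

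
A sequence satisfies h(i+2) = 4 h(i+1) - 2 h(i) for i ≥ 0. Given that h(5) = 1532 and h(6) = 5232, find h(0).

-4

Rearranging, h(i-2) = (h(i) - 4 h(i-1)) / -2.
h(4) = (5232 - 4(1532)) / -2 = -896/-2 = 448
h(3) = (1532 - 4(448)) / -2 = -260/-2 = 130
h(2) = (448 - 4(130)) / -2 = -72/-2 = 36
h(1) = (130 - 4(36)) / -2 = -14/-2 = 7
h(0) = (36 - 4(7)) / -2 = 8/-2 = -4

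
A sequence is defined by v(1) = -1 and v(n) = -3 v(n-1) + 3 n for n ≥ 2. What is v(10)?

45525

v(2) = -3·(-1) + 6 = 9
v(3) = -3·9 + 9 = -18
v(4) = -3·(-18) + 12 = 66
v(5) = -3·66 + 15 = -183
v(6) = -3·(-183) + 18 = 567
v(7) = -3·567 + 21 = -1680
v(8) = -3·(-1680) + 24 = 5064
v(9) = -3·5064 + 27 = -15165
v(10) = -3·(-15165) + 30 = 45525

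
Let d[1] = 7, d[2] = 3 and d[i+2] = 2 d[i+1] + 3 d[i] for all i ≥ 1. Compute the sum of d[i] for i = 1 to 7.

2737

d[3] = 2·3 + 3·7 = 27
d[4] = 2·27 + 3·3 = 63
d[5] = 2·63 + 3·27 = 207
d[6] = 2·207 + 3·63 = 603
d[7] = 2·603 + 3·207 = 1827
Sum = 7 + 3 + 27 + 63 + 207 + 603 + 1827 = 2737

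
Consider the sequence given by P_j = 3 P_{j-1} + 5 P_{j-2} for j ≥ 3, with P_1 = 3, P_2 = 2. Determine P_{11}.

P_3 = 3*2 + 5*3 = 21
P_4 = 3*21 + 5*2 = 73
P_5 = 3*73 + 5*21 = 324
P_6 = 3*324 + 5*73 = 1337
P_7 = 3*1337 + 5*324 = 5631
P_8 = 3*5631 + 5*1337 = 23578
P_9 = 3*23578 + 5*5631 = 98889
P_{10} = 3*98889 + 5*23578 = 414557
P_{11} = 3*414557 + 5*98889 = 1738116

1738116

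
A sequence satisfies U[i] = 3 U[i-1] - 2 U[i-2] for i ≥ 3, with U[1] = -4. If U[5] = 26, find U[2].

Let U[2] = z.
U[3] = 8 + 3z
U[4] = 24 + 7z
U[5] = 56 + 15z
So 56 + 15z = 26, giving z = -2.

-2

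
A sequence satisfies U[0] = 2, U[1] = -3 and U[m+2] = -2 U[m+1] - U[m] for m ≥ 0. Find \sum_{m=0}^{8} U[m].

U[2] = -2*(-3) - 2 = 4
U[3] = -2*4 - (-3) = -5
U[4] = -2*(-5) - 4 = 6
U[5] = -2*6 - (-5) = -7
U[6] = -2*(-7) - 6 = 8
U[7] = -2*8 - (-7) = -9
U[8] = -2*(-9) - 8 = 10
Sum = 2 + (-3) + 4 + (-5) + 6 + (-7) + 8 + (-9) + 10 = 6

6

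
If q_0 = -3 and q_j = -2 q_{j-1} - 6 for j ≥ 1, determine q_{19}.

The fixed point is -6/(1 + 2) = -2, so q_j + 2 = -2(q_{j-1} + 2).
Hence q_j = -1·(-2)^j - 2.
q_{19} = -1·(-2)^{19} - 2 = -1·-524288 - 2 = 524286.

524286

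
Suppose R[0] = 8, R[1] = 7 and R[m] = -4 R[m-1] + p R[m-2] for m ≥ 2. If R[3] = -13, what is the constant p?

5

R[2] = -28 + 8p
R[3] = 112 - 25p
So 112 - 25p = -13, giving p = 5.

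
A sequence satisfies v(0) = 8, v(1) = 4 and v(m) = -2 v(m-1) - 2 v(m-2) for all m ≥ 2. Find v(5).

v(2) = -2·4 - 2·8 = -24
v(3) = -2·(-24) - 2·4 = 40
v(4) = -2·40 - 2·(-24) = -32
v(5) = -2·(-32) - 2·40 = -16

-16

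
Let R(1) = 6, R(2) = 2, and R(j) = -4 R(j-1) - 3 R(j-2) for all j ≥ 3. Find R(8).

8738

R(3) = -4*2 - 3*6 = -26
R(4) = -4*(-26) - 3*2 = 98
R(5) = -4*98 - 3*(-26) = -314
R(6) = -4*(-314) - 3*98 = 962
R(7) = -4*962 - 3*(-314) = -2906
R(8) = -4*(-2906) - 3*962 = 8738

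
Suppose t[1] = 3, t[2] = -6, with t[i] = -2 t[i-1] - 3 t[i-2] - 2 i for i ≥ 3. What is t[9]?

123

t[3] = -2(-6) - 3(3) - 6 = -3
t[4] = -2(-3) - 3(-6) - 8 = 16
t[5] = -2(16) - 3(-3) - 10 = -33
t[6] = -2(-33) - 3(16) - 12 = 6
t[7] = -2(6) - 3(-33) - 14 = 73
t[8] = -2(73) - 3(6) - 16 = -180
t[9] = -2(-180) - 3(73) - 18 = 123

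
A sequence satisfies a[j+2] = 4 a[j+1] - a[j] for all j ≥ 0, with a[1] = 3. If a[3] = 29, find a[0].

Let a[0] = z.
a[2] = 12 - z
a[3] = 45 - 4z
So 45 - 4z = 29, giving z = 4.

4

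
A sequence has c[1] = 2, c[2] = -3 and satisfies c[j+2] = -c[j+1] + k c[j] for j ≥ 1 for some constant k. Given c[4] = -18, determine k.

c[3] = 3 + 2k
c[4] = -3 - 5k
So -3 - 5k = -18, giving k = 3.

3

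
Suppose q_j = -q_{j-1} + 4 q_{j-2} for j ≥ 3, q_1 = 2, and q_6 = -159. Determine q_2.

-3

Let q_2 = y.
q_3 = 8 - y
q_4 = -8 + 5y
q_5 = 40 - 9y
q_6 = -72 + 29y
So -72 + 29y = -159, giving y = -3.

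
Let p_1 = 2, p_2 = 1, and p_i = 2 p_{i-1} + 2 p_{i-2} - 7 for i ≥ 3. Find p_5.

-23

p_3 = 2(1) + 2(2) - 7 = -1
p_4 = 2(-1) + 2(1) - 7 = -7
p_5 = 2(-7) + 2(-1) - 7 = -23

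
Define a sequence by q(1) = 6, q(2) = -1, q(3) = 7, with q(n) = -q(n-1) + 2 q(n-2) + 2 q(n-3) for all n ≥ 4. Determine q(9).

21

q(4) = -7 + 2(-1) + 2(6) = 3
q(5) = -3 + 2(7) + 2(-1) = 9
q(6) = -9 + 2(3) + 2(7) = 11
q(7) = -11 + 2(9) + 2(3) = 13
q(8) = -13 + 2(11) + 2(9) = 27
q(9) = -27 + 2(13) + 2(11) = 21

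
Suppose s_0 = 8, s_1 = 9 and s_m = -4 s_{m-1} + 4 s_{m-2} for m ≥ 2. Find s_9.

598272

s_2 = -4·9 + 4·8 = -4
s_3 = -4·(-4) + 4·9 = 52
s_4 = -4·52 + 4·(-4) = -224
s_5 = -4·(-224) + 4·52 = 1104
s_6 = -4·1104 + 4·(-224) = -5312
s_7 = -4·(-5312) + 4·1104 = 25664
s_8 = -4·25664 + 4·(-5312) = -123904
s_9 = -4·(-123904) + 4·25664 = 598272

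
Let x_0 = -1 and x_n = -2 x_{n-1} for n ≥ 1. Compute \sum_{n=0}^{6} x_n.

-43

x_1 = -2·(-1) = 2
x_2 = -2·2 = -4
x_3 = -2·(-4) = 8
x_4 = -2·8 = -16
x_5 = -2·(-16) = 32
x_6 = -2·32 = -64
Sum = (-1) + 2 + (-4) + 8 + (-16) + 32 + (-64) = -43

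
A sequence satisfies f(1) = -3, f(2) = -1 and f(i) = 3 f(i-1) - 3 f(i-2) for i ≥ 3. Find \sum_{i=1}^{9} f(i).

86

f(3) = 3(-1) - 3(-3) = 6
f(4) = 3(6) - 3(-1) = 21
f(5) = 3(21) - 3(6) = 45
f(6) = 3(45) - 3(21) = 72
f(7) = 3(72) - 3(45) = 81
f(8) = 3(81) - 3(72) = 27
f(9) = 3(27) - 3(81) = -162
Sum = (-3) + (-1) + 6 + 21 + 45 + 72 + 81 + 27 + (-162) = 86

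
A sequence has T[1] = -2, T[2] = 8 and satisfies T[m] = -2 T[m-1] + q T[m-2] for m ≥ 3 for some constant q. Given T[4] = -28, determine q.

-5

T[3] = -16 - 2q
T[4] = 32 + 12q
So 32 + 12q = -28, giving q = -5.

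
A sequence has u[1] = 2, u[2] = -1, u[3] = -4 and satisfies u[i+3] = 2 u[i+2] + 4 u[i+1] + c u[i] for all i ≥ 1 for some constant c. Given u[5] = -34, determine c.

u[4] = -12 + 2c
u[5] = -40 + 3c
So -40 + 3c = -34, giving c = 2.

2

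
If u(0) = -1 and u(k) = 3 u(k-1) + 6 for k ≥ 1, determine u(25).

The fixed point is 6/(1 - 3) = -3, so u(k) + 3 = 3(u(k-1) + 3).
Hence u(k) = 2·3^k - 3.
u(25) = 2·3^{25} - 3 = 2·847288609443 - 3 = 1694577218883.

1694577218883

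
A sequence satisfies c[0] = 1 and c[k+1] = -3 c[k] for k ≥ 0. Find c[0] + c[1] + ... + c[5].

-182

c[1] = -3·1 = -3
c[2] = -3·(-3) = 9
c[3] = -3·9 = -27
c[4] = -3·(-27) = 81
c[5] = -3·81 = -243
Sum = 1 + (-3) + 9 + (-27) + 81 + (-243) = -182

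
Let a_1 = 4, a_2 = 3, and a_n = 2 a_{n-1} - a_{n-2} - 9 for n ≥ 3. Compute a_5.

a_3 = 2(3) - 4 - 9 = -7
a_4 = 2(-7) - 3 - 9 = -26
a_5 = 2(-26) - (-7) - 9 = -54

-54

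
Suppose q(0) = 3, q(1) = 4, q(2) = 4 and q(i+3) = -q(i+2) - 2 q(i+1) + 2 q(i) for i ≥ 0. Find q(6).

q(3) = -4 - 2(4) + 2(3) = -6
q(4) = -(-6) - 2(4) + 2(4) = 6
q(5) = -6 - 2(-6) + 2(4) = 14
q(6) = -14 - 2(6) + 2(-6) = -38

-38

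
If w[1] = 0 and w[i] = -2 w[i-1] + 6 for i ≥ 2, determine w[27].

The fixed point is 6/(1 + 2) = 2, so w[i] - 2 = -2(w[i-1] - 2).
Hence w[i] = -2·(-2)^{i-1} + 2.
w[27] = -2·(-2)^{26} + 2 = -2·67108864 + 2 = -134217726.

-134217726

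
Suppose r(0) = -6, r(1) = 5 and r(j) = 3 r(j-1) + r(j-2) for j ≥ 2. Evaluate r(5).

r(2) = 3(5) + (-6) = 9
r(3) = 3(9) + 5 = 32
r(4) = 3(32) + 9 = 105
r(5) = 3(105) + 32 = 347

347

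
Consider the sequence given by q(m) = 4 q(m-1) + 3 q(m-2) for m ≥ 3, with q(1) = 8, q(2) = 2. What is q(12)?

q(3) = 4*2 + 3*8 = 32
q(4) = 4*32 + 3*2 = 134
q(5) = 4*134 + 3*32 = 632
q(6) = 4*632 + 3*134 = 2930
q(7) = 4*2930 + 3*632 = 13616
q(8) = 4*13616 + 3*2930 = 63254
q(9) = 4*63254 + 3*13616 = 293864
q(10) = 4*293864 + 3*63254 = 1365218
q(11) = 4*1365218 + 3*293864 = 6342464
q(12) = 4*6342464 + 3*1365218 = 29465510

29465510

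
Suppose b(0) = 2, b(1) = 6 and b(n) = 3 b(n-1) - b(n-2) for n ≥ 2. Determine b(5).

288

b(2) = 3*6 - 2 = 16
b(3) = 3*16 - 6 = 42
b(4) = 3*42 - 16 = 110
b(5) = 3*110 - 42 = 288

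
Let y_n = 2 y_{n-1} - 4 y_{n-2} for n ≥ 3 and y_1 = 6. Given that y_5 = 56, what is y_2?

Let y_2 = z.
y_3 = -24 + 2z
y_4 = -48
y_5 = -8z
So -8z = 56, giving z = -7.

-7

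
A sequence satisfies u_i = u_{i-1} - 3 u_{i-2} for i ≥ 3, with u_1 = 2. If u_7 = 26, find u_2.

Let u_2 = z.
u_3 = -6 + z
u_4 = -6 - 2z
u_5 = 12 - 5z
u_6 = 30 + z
u_7 = -6 + 16z
So -6 + 16z = 26, giving z = 2.

2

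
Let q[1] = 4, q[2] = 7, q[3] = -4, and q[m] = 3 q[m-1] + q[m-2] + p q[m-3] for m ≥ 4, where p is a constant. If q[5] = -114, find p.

-5

q[4] = -5 + 4p
q[5] = -19 + 19p
So -19 + 19p = -114, giving p = -5.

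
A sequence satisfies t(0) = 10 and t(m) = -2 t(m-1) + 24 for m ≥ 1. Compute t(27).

-268435448

The fixed point is 24/(1 + 2) = 8, so t(m) - 8 = -2(t(m-1) - 8).
Hence t(m) = 2·(-2)^m + 8.
t(27) = 2·(-2)^{27} + 8 = 2·-134217728 + 8 = -268435448.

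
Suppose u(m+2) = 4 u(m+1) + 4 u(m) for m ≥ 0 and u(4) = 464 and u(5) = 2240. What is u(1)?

Rearranging, u(m-2) = (u(m) - 4 u(m-1)) / 4.
u(3) = (2240 - 4·464) / 4 = 384/4 = 96
u(2) = (464 - 4·96) / 4 = 80/4 = 20
u(1) = (96 - 4·20) / 4 = 16/4 = 4

4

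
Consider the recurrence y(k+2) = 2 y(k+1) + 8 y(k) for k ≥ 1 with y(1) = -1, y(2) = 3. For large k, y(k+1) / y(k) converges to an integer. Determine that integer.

4

The characteristic equation is r^2 - 2r - 8 = 0, which factors as (r - 4)(r + 2) = 0.
So the roots are 4 and -2. Since |4| > |-2| and the coefficient of 4^k is non-zero, the ratio tends to 4.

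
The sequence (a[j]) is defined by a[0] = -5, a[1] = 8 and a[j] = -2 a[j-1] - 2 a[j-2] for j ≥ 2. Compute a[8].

-80

a[2] = -2(8) - 2(-5) = -6
a[3] = -2(-6) - 2(8) = -4
a[4] = -2(-4) - 2(-6) = 20
a[5] = -2(20) - 2(-4) = -32
a[6] = -2(-32) - 2(20) = 24
a[7] = -2(24) - 2(-32) = 16
a[8] = -2(16) - 2(24) = -80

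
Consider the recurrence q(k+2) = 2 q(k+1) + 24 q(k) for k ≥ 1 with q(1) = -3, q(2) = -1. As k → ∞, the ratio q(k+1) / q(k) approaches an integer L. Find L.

The characteristic equation is r^2 - 2r - 24 = 0, which factors as (r - 6)(r + 4) = 0.
So the roots are 6 and -4. Since |6| > |-4| and the coefficient of 6^k is non-zero, the ratio tends to 6.

6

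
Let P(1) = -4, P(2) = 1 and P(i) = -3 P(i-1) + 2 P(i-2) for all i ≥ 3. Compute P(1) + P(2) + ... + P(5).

-106

P(3) = -3*1 + 2*(-4) = -11
P(4) = -3*(-11) + 2*1 = 35
P(5) = -3*35 + 2*(-11) = -127
Sum = (-4) + 1 + (-11) + 35 + (-127) = -106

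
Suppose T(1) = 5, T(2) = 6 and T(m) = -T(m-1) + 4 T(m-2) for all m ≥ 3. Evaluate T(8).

T(3) = -6 + 4*5 = 14
T(4) = -14 + 4*6 = 10
T(5) = -10 + 4*14 = 46
T(6) = -46 + 4*10 = -6
T(7) = -(-6) + 4*46 = 190
T(8) = -190 + 4*(-6) = -214

-214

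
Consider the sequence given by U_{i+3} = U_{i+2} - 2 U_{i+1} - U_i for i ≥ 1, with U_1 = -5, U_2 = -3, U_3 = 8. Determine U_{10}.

250

U_4 = 8 - 2(-3) - (-5) = 19
U_5 = 19 - 2(8) - (-3) = 6
U_6 = 6 - 2(19) - 8 = -40
U_7 = (-40) - 2(6) - 19 = -71
U_8 = (-71) - 2(-40) - 6 = 3
U_9 = 3 - 2(-71) - (-40) = 185
U_{10} = 185 - 2(3) - (-71) = 250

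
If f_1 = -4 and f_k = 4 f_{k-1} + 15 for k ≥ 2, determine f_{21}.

The fixed point is 15/(1 - 4) = -5, so f_k + 5 = 4(f_{k-1} + 5).
Hence f_k = 1·4^{k-1} - 5.
f_{21} = 1·4^{20} - 5 = 1·1099511627776 - 5 = 1099511627771.

1099511627771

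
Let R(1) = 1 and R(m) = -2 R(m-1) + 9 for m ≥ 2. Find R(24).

The fixed point is 9/(1 + 2) = 3, so R(m) - 3 = -2(R(m-1) - 3).
Hence R(m) = -2·(-2)^{m-1} + 3.
R(24) = -2·(-2)^{23} + 3 = -2·-8388608 + 3 = 16777219.

16777219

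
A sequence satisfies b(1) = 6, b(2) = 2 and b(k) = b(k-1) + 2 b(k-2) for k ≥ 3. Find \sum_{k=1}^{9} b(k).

b(3) = 2 + 2·6 = 14
b(4) = 14 + 2·2 = 18
b(5) = 18 + 2·14 = 46
b(6) = 46 + 2·18 = 82
b(7) = 82 + 2·46 = 174
b(8) = 174 + 2·82 = 338
b(9) = 338 + 2·174 = 686
Sum = 6 + 2 + 14 + 18 + 46 + 82 + 174 + 338 + 686 = 1366

1366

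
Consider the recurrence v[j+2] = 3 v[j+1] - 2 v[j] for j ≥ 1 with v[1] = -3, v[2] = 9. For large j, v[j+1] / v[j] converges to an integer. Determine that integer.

The characteristic equation is r^2 - 3r + 2 = 0, which factors as (r - 2)(r - 1) = 0.
So the roots are 2 and 1. Since |2| > |1| and the coefficient of 2^j is non-zero, the ratio tends to 2.

2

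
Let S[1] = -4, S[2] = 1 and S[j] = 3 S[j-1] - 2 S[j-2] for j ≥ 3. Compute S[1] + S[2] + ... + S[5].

S[3] = 3*1 - 2*(-4) = 11
S[4] = 3*11 - 2*1 = 31
S[5] = 3*31 - 2*11 = 71
Sum = (-4) + 1 + 11 + 31 + 71 = 110

110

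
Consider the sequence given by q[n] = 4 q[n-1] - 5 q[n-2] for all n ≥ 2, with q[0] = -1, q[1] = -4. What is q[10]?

q[2] = 4·(-4) - 5·(-1) = -11
q[3] = 4·(-11) - 5·(-4) = -24
q[4] = 4·(-24) - 5·(-11) = -41
q[5] = 4·(-41) - 5·(-24) = -44
q[6] = 4·(-44) - 5·(-41) = 29
q[7] = 4·29 - 5·(-44) = 336
q[8] = 4·336 - 5·29 = 1199
q[9] = 4·1199 - 5·336 = 3116
q[10] = 4·3116 - 5·1199 = 6469

6469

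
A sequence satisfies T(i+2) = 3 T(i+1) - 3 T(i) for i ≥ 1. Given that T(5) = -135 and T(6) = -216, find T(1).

Rearranging, T(i-2) = (T(i) - 3 T(i-1)) / -3.
T(4) = (-216 - 3(-135)) / -3 = 189/-3 = -63
T(3) = (-135 - 3(-63)) / -3 = 54/-3 = -18
T(2) = (-63 - 3(-18)) / -3 = -9/-3 = 3
T(1) = (-18 - 3(3)) / -3 = -27/-3 = 9

9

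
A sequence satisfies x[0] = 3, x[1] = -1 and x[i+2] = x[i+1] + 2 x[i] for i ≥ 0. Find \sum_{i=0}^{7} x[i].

170

x[2] = (-1) + 2*3 = 5
x[3] = 5 + 2*(-1) = 3
x[4] = 3 + 2*5 = 13
x[5] = 13 + 2*3 = 19
x[6] = 19 + 2*13 = 45
x[7] = 45 + 2*19 = 83
Sum = 3 + (-1) + 5 + 3 + 13 + 19 + 45 + 83 = 170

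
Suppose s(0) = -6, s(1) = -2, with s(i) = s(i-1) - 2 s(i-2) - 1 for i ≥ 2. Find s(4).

s(2) = (-2) - 2(-6) - 1 = 9
s(3) = 9 - 2(-2) - 1 = 12
s(4) = 12 - 2(9) - 1 = -7

-7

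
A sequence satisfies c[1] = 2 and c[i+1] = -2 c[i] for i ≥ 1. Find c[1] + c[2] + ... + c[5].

22

c[2] = -2*2 = -4
c[3] = -2*(-4) = 8
c[4] = -2*8 = -16
c[5] = -2*(-16) = 32
Sum = 2 + (-4) + 8 + (-16) + 32 = 22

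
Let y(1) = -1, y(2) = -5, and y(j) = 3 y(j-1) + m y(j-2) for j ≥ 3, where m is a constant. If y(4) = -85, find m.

5

y(3) = -15 - m
y(4) = -45 - 8m
So -45 - 8m = -85, giving m = 5.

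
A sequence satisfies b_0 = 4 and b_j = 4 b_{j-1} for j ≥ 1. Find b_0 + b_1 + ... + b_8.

b_1 = 4(4) = 16
b_2 = 4(16) = 64
b_3 = 4(64) = 256
b_4 = 4(256) = 1024
b_5 = 4(1024) = 4096
b_6 = 4(4096) = 16384
b_7 = 4(16384) = 65536
b_8 = 4(65536) = 262144
Sum = 4 + 16 + 64 + 256 + 1024 + 4096 + 16384 + 65536 + 262144 = 349524

349524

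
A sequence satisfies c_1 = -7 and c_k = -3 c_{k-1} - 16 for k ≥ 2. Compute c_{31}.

-617673396283951

The fixed point is -16/(1 + 3) = -4, so c_k + 4 = -3(c_{k-1} + 4).
Hence c_k = -3·(-3)^{k-1} - 4.
c_{31} = -3·(-3)^{30} - 4 = -3·205891132094649 - 4 = -617673396283951.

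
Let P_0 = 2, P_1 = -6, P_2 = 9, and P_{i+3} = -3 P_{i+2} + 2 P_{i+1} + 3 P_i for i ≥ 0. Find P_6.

1107

P_3 = -3*9 + 2*(-6) + 3*2 = -33
P_4 = -3*(-33) + 2*9 + 3*(-6) = 99
P_5 = -3*99 + 2*(-33) + 3*9 = -336
P_6 = -3*(-336) + 2*99 + 3*(-33) = 1107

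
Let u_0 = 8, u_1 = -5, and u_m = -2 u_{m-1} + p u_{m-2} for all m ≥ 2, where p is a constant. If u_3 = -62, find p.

2

u_2 = 10 + 8p
u_3 = -20 - 21p
So -20 - 21p = -62, giving p = 2.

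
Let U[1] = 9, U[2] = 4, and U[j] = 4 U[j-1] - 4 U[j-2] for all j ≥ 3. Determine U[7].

-2112

U[3] = 4(4) - 4(9) = -20
U[4] = 4(-20) - 4(4) = -96
U[5] = 4(-96) - 4(-20) = -304
U[6] = 4(-304) - 4(-96) = -832
U[7] = 4(-832) - 4(-304) = -2112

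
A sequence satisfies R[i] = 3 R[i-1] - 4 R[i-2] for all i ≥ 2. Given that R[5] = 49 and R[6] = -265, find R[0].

Rearranging, R[i-2] = (R[i] - 3 R[i-1]) / -4.
R[4] = (-265 - 3(49)) / -4 = -412/-4 = 103
R[3] = (49 - 3(103)) / -4 = -260/-4 = 65
R[2] = (103 - 3(65)) / -4 = -92/-4 = 23
R[1] = (65 - 3(23)) / -4 = -4/-4 = 1
R[0] = (23 - 3(1)) / -4 = 20/-4 = -5

-5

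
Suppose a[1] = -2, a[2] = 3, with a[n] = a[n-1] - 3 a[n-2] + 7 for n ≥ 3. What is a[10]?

-502

a[3] = 3 - 3·(-2) + 7 = 16
a[4] = 16 - 3·3 + 7 = 14
a[5] = 14 - 3·16 + 7 = -27
a[6] = (-27) - 3·14 + 7 = -62
a[7] = (-62) - 3·(-27) + 7 = 26
a[8] = 26 - 3·(-62) + 7 = 219
a[9] = 219 - 3·26 + 7 = 148
a[10] = 148 - 3·219 + 7 = -502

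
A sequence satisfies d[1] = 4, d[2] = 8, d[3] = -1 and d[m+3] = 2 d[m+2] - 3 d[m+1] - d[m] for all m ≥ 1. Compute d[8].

d[4] = 2*(-1) - 3*8 - 4 = -30
d[5] = 2*(-30) - 3*(-1) - 8 = -65
d[6] = 2*(-65) - 3*(-30) - (-1) = -39
d[7] = 2*(-39) - 3*(-65) - (-30) = 147
d[8] = 2*147 - 3*(-39) - (-65) = 476

476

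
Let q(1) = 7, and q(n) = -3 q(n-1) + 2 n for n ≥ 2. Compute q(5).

q(2) = -3·7 + 4 = -17
q(3) = -3·(-17) + 6 = 57
q(4) = -3·57 + 8 = -163
q(5) = -3·(-163) + 10 = 499

499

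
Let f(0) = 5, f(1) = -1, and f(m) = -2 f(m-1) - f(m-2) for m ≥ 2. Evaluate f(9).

31

f(2) = -2·(-1) - 5 = -3
f(3) = -2·(-3) - (-1) = 7
f(4) = -2·7 - (-3) = -11
f(5) = -2·(-11) - 7 = 15
f(6) = -2·15 - (-11) = -19
f(7) = -2·(-19) - 15 = 23
f(8) = -2·23 - (-19) = -27
f(9) = -2·(-27) - 23 = 31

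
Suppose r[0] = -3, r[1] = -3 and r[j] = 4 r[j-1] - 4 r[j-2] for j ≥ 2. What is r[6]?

384

r[2] = 4·(-3) - 4·(-3) = 0
r[3] = 4·0 - 4·(-3) = 12
r[4] = 4·12 - 4·0 = 48
r[5] = 4·48 - 4·12 = 144
r[6] = 4·144 - 4·48 = 384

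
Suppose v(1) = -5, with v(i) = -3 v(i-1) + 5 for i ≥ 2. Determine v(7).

v(2) = -3(-5) + 5 = 20
v(3) = -3(20) + 5 = -55
v(4) = -3(-55) + 5 = 170
v(5) = -3(170) + 5 = -505
v(6) = -3(-505) + 5 = 1520
v(7) = -3(1520) + 5 = -4555

-4555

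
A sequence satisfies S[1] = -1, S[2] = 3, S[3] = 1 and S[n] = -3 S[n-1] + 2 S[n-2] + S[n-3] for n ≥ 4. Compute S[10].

S[4] = -3*1 + 2*3 + (-1) = 2
S[5] = -3*2 + 2*1 + 3 = -1
S[6] = -3*(-1) + 2*2 + 1 = 8
S[7] = -3*8 + 2*(-1) + 2 = -24
S[8] = -3*(-24) + 2*8 + (-1) = 87
S[9] = -3*87 + 2*(-24) + 8 = -301
S[10] = -3*(-301) + 2*87 + (-24) = 1053

1053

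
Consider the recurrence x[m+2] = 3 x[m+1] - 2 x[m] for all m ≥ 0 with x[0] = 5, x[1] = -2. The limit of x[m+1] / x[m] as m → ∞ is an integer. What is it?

The characteristic equation is r^2 - 3r + 2 = 0, which factors as (r - 2)(r - 1) = 0.
So the roots are 2 and 1. Since |2| > |1| and the coefficient of 2^m is non-zero, the ratio tends to 2.

2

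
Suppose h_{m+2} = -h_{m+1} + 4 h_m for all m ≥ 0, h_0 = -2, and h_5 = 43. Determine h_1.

-1

Let h_1 = y.
h_2 = -8 - y
h_3 = 8 + 5y
h_4 = -40 - 9y
h_5 = 72 + 29y
So 72 + 29y = 43, giving y = -1.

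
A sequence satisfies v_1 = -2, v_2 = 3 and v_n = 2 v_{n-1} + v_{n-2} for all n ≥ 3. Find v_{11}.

v_3 = 2(3) + (-2) = 4
v_4 = 2(4) + 3 = 11
v_5 = 2(11) + 4 = 26
v_6 = 2(26) + 11 = 63
v_7 = 2(63) + 26 = 152
v_8 = 2(152) + 63 = 367
v_9 = 2(367) + 152 = 886
v_{10} = 2(886) + 367 = 2139
v_{11} = 2(2139) + 886 = 5164

5164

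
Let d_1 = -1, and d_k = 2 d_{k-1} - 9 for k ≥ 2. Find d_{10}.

-5111

d_2 = 2(-1) - 9 = -11
d_3 = 2(-11) - 9 = -31
d_4 = 2(-31) - 9 = -71
d_5 = 2(-71) - 9 = -151
d_6 = 2(-151) - 9 = -311
d_7 = 2(-311) - 9 = -631
d_8 = 2(-631) - 9 = -1271
d_9 = 2(-1271) - 9 = -2551
d_{10} = 2(-2551) - 9 = -5111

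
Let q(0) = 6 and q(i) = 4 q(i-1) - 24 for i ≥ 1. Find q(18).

-137438953464

The fixed point is -24/(1 - 4) = 8, so q(i) - 8 = 4(q(i-1) - 8).
Hence q(i) = -2·4^i + 8.
q(18) = -2·4^{18} + 8 = -2·68719476736 + 8 = -137438953464.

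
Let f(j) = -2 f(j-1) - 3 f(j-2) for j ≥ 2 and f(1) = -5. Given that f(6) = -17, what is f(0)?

Let f(0) = z.
f(2) = 10 - 3z
f(3) = -5 + 6z
f(4) = -20 - 3z
f(5) = 55 - 12z
f(6) = -50 + 33z
So -50 + 33z = -17, giving z = 1.

1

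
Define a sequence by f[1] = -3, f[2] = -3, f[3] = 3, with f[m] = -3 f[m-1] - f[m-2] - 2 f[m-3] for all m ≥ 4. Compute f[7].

f[4] = -3(3) - (-3) - 2(-3) = 0
f[5] = -3(0) - 3 - 2(-3) = 3
f[6] = -3(3) - 0 - 2(3) = -15
f[7] = -3(-15) - 3 - 2(0) = 42

42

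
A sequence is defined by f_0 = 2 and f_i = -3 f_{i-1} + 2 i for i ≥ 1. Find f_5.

-392

f_1 = -3*2 + 2 = -4
f_2 = -3*(-4) + 4 = 16
f_3 = -3*16 + 6 = -42
f_4 = -3*(-42) + 8 = 134
f_5 = -3*134 + 10 = -392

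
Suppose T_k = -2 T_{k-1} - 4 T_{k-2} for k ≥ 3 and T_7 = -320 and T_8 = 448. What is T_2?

7

Rearranging, T_{k-2} = (T_k + 2 T_{k-1}) / -4.
T_6 = (448 + 2(-320)) / -4 = -192/-4 = 48
T_5 = (-320 + 2(48)) / -4 = -224/-4 = 56
T_4 = (48 + 2(56)) / -4 = 160/-4 = -40
T_3 = (56 + 2(-40)) / -4 = -24/-4 = 6
T_2 = (-40 + 2(6)) / -4 = -28/-4 = 7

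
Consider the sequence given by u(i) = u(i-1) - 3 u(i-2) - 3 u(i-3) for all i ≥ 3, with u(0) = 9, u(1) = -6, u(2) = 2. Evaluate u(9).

-118

u(3) = 2 - 3·(-6) - 3·9 = -7
u(4) = (-7) - 3·2 - 3·(-6) = 5
u(5) = 5 - 3·(-7) - 3·2 = 20
u(6) = 20 - 3·5 - 3·(-7) = 26
u(7) = 26 - 3·20 - 3·5 = -49
u(8) = (-49) - 3·26 - 3·20 = -187
u(9) = (-187) - 3·(-49) - 3·26 = -118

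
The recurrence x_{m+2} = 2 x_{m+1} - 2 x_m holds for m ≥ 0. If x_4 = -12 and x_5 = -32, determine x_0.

Rearranging, x_{m-2} = (x_m - 2 x_{m-1}) / -2.
x_3 = (-32 - 2·(-12)) / -2 = -8/-2 = 4
x_2 = (-12 - 2·4) / -2 = -20/-2 = 10
x_1 = (4 - 2·10) / -2 = -16/-2 = 8
x_0 = (10 - 2·8) / -2 = -6/-2 = 3

3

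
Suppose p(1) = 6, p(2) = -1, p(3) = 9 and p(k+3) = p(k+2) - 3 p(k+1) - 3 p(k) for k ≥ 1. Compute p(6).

-39

p(4) = 9 - 3·(-1) - 3·6 = -6
p(5) = (-6) - 3·9 - 3·(-1) = -30
p(6) = (-30) - 3·(-6) - 3·9 = -39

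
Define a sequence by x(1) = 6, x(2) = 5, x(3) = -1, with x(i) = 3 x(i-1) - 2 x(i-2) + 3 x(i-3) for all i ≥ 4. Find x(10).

3857

x(4) = 3*(-1) - 2*5 + 3*6 = 5
x(5) = 3*5 - 2*(-1) + 3*5 = 32
x(6) = 3*32 - 2*5 + 3*(-1) = 83
x(7) = 3*83 - 2*32 + 3*5 = 200
x(8) = 3*200 - 2*83 + 3*32 = 530
x(9) = 3*530 - 2*200 + 3*83 = 1439
x(10) = 3*1439 - 2*530 + 3*200 = 3857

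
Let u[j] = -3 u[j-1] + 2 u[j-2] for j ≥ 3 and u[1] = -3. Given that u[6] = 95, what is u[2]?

Let u[2] = y.
u[3] = -6 - 3y
u[4] = 18 + 11y
u[5] = -66 - 39y
u[6] = 234 + 139y
So 234 + 139y = 95, giving y = -1.

-1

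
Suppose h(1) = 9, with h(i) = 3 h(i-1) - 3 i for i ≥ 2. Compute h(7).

3840

h(2) = 3·9 - 6 = 21
h(3) = 3·21 - 9 = 54
h(4) = 3·54 - 12 = 150
h(5) = 3·150 - 15 = 435
h(6) = 3·435 - 18 = 1287
h(7) = 3·1287 - 21 = 3840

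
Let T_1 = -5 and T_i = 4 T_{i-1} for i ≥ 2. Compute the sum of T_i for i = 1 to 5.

-1705

T_2 = 4*(-5) = -20
T_3 = 4*(-20) = -80
T_4 = 4*(-80) = -320
T_5 = 4*(-320) = -1280
Sum = (-5) + (-20) + (-80) + (-320) + (-1280) = -1705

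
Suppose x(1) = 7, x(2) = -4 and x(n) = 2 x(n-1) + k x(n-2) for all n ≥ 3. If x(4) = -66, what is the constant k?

x(3) = -8 + 7k
x(4) = -16 + 10k
So -16 + 10k = -66, giving k = -5.

-5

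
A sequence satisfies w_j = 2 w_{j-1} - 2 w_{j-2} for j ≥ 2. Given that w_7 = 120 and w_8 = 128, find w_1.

Rearranging, w_{j-2} = (w_j - 2 w_{j-1}) / -2.
w_6 = (128 - 2*120) / -2 = -112/-2 = 56
w_5 = (120 - 2*56) / -2 = 8/-2 = -4
w_4 = (56 - 2*(-4)) / -2 = 64/-2 = -32
w_3 = (-4 - 2*(-32)) / -2 = 60/-2 = -30
w_2 = (-32 - 2*(-30)) / -2 = 28/-2 = -14
w_1 = (-30 - 2*(-14)) / -2 = -2/-2 = 1

1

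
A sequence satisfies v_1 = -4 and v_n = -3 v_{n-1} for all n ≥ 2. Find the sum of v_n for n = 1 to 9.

-19684

v_2 = -3*(-4) = 12
v_3 = -3*12 = -36
v_4 = -3*(-36) = 108
v_5 = -3*108 = -324
v_6 = -3*(-324) = 972
v_7 = -3*972 = -2916
v_8 = -3*(-2916) = 8748
v_9 = -3*8748 = -26244
Sum = (-4) + 12 + (-36) + 108 + (-324) + 972 + (-2916) + 8748 + (-26244) = -19684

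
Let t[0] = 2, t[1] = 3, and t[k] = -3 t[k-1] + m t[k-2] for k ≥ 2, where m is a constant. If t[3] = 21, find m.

t[2] = -9 + 2m
t[3] = 27 - 3m
So 27 - 3m = 21, giving m = 2.

2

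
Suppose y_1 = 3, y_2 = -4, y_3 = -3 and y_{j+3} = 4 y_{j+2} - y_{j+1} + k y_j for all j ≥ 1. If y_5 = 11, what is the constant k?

y_4 = -8 + 3k
y_5 = -29 + 8k
So -29 + 8k = 11, giving k = 5.

5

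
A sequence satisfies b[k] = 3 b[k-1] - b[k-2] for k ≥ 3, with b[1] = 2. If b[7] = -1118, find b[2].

Let b[2] = z.
b[3] = -2 + 3z
b[4] = -6 + 8z
b[5] = -16 + 21z
b[6] = -42 + 55z
b[7] = -110 + 144z
So -110 + 144z = -1118, giving z = -7.

-7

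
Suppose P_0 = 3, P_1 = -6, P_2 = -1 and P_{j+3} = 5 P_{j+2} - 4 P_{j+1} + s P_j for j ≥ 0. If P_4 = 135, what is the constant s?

P_3 = 19 + 3s
P_4 = 99 + 9s
So 99 + 9s = 135, giving s = 4.

4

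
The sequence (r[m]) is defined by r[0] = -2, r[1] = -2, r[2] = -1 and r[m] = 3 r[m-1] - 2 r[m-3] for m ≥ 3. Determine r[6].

r[3] = 3·(-1) - 2·(-2) = 1
r[4] = 3·1 - 2·(-2) = 7
r[5] = 3·7 - 2·(-1) = 23
r[6] = 3·23 - 2·1 = 67

67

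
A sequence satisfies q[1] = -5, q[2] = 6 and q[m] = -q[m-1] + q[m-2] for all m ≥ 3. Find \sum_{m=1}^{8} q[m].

69

q[3] = -6 + (-5) = -11
q[4] = -(-11) + 6 = 17
q[5] = -17 + (-11) = -28
q[6] = -(-28) + 17 = 45
q[7] = -45 + (-28) = -73
q[8] = -(-73) + 45 = 118
Sum = (-5) + 6 + (-11) + 17 + (-28) + 45 + (-73) + 118 = 69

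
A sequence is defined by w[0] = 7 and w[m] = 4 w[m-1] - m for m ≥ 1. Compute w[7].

107409

w[1] = 4(7) - 1 = 27
w[2] = 4(27) - 2 = 106
w[3] = 4(106) - 3 = 421
w[4] = 4(421) - 4 = 1680
w[5] = 4(1680) - 5 = 6715
w[6] = 4(6715) - 6 = 26854
w[7] = 4(26854) - 7 = 107409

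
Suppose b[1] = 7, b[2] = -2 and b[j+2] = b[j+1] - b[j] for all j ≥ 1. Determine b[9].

b[3] = (-2) - 7 = -9
b[4] = (-9) - (-2) = -7
b[5] = (-7) - (-9) = 2
b[6] = 2 - (-7) = 9
b[7] = 9 - 2 = 7
b[8] = 7 - 9 = -2
b[9] = (-2) - 7 = -9

-9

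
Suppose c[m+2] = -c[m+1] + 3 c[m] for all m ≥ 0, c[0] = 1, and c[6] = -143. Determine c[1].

5

Let c[1] = w.
c[2] = 3 - w
c[3] = -3 + 4w
c[4] = 12 - 7w
c[5] = -21 + 19w
c[6] = 57 - 40w
So 57 - 40w = -143, giving w = 5.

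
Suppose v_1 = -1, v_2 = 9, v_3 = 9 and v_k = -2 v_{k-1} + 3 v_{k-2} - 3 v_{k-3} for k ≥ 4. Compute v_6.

v_4 = -2(9) + 3(9) - 3(-1) = 12
v_5 = -2(12) + 3(9) - 3(9) = -24
v_6 = -2(-24) + 3(12) - 3(9) = 57

57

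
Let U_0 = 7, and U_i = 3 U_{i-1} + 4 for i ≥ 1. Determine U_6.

U_1 = 3(7) + 4 = 25
U_2 = 3(25) + 4 = 79
U_3 = 3(79) + 4 = 241
U_4 = 3(241) + 4 = 727
U_5 = 3(727) + 4 = 2185
U_6 = 3(2185) + 4 = 6559

6559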